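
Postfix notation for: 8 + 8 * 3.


* has higher precedence, evaluate 8*3 first
Postfix: 8 8 3 * +


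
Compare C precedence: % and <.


'%' is multiplicative (level 10); '<' is relational (level 7)
Higher level binds tighter
'%' has higher precedence than '<'


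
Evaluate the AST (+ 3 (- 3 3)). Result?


Evaluate inner: (- 3 3) = 0
Evaluate root: (+ 3 0) = 3
Result: 3


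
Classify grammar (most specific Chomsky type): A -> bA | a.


Right-linear: every RHS is a terminal or a terminal followed by one nonterminal
Classification: Type 3 (Regular)


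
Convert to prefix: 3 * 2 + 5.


left-to-right (same/higher precedence on left): tree is (+ (* 3 2) 5)
Prefix: + * 3 2 5


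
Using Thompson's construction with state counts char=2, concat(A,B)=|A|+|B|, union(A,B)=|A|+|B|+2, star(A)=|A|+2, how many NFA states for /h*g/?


Syntax tree has 2 char leaf(s), 0 union(s), 1 star(s)
chars contribute 2×2 = 4; each union adds +2; each star adds +2
Total: 4 + 0 + 2 = 6 states


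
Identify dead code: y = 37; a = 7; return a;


y is assigned but never read
Dead: 'y = 37'


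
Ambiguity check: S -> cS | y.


right-linear, alternatives start with distinct terminals 'c' vs 'y': unique leftmost derivation
Unambiguous


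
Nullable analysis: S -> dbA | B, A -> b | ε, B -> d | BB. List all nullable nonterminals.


A nonterminal is nullable iff some alternative derives ε (directly, or every symbol in it is nullable)
Nullable: {A}


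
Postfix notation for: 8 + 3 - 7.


Left to right (same or higher precedence on left)
Postfix: 8 3 + 7 -


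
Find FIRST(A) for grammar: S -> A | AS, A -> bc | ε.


Per alternative of A: FIRST(bc) = {b}; FIRST(ε) = {ε}
FIRST(A) = {b, ε}


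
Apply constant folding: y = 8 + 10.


8 + 10 = 18 at compile time
Optimized: y = 18


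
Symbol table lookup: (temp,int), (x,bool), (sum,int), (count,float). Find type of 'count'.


Lookup 'count' → type float


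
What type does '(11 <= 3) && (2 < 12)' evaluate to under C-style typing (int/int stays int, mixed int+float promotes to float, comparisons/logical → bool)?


Operand types: bool && bool
Rule: logical operators take bool operands and yield bool
Result type: bool


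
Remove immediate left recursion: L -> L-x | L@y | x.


Left-recursive alternatives: L-x, L@y; non-recursive: x
Introduce L': L -> xL', L' -> -xL' | @yL' | ε


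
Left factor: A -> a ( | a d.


Common prefix: 'a'
Factored: A -> a A', A' -> ( | d


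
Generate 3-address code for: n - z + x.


Break into single-operator statements:
t1 = n - z
t2 = t1 + x


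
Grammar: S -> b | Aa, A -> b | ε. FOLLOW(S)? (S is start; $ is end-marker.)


$ ∈ FOLLOW(S). For each A -> αBβ: add FIRST(β)\{ε} to FOLLOW(B); if β nullable, add FOLLOW(A).
FOLLOW(S) = {$}


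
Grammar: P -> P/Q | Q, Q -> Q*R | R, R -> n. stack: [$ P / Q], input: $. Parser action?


handle 'P/Q' on top; lookahead ∈ FOLLOW(P) = {/, $}
Action: reduce (P -> P/Q)


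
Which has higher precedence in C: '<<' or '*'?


'*' is multiplicative (level 10); '<<' is shift (level 8)
Higher level binds tighter
'*' has higher precedence than '<<'


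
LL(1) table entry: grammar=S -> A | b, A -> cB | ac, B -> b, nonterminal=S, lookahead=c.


For [S, c]: 'c' ∈ FIRST(A)
Entry: S -> A


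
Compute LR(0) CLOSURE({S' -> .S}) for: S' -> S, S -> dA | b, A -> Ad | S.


Start: S' -> .S
For each item with dot before a nonterminal B, add B -> .γ for every B-production
Closure: [S' -> .S, S -> .dA, S -> .b]


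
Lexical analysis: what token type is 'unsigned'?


Pattern: reserved word
Type: KEYWORD


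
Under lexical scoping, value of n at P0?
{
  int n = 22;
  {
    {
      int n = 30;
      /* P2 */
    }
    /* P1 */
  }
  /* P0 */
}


n declared in the same block as P0
n = 22


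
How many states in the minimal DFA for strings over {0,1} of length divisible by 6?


Track length mod 6: states 0..5, accept at 0
Minimal DFA: 6 states


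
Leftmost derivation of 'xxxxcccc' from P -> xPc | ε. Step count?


Derivation: P => xPc => xxPcc => xxxPccc => xxxxPcccc => xxxxcccc
Steps: 5


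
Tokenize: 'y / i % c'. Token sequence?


Scan left to right, longest-match per lexeme
Tokens: ID(y), OP(/), ID(i), OP(%), ID(c)


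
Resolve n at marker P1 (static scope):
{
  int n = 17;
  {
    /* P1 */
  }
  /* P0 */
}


P1's block does not declare n; resolves to the enclosing declaration at depth 0
n = 17


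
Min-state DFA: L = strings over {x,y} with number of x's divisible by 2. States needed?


Track (count of x) mod 2: states 0..1, accept at 0
Minimal DFA: 2 states


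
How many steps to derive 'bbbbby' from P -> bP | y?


Derivation: P => bP => bbP => bbbP => bbbbP => bbbbbP => bbbbby
Steps: 6


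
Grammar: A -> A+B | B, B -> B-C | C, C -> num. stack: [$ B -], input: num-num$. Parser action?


no handle; shift 'num'
Action: shift


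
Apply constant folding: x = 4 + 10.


4 + 10 = 14 at compile time
Optimized: x = 14


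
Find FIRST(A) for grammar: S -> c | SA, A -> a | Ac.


Per alternative of A: FIRST(a) = {a}; FIRST(Ac) = {a}
FIRST(A) = {a}


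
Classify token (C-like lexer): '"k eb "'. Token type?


Pattern: double-quoted sequence
Type: STRING_LITERAL


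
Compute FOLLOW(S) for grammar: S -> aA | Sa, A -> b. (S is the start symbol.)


$ ∈ FOLLOW(S). For each A -> αBβ: add FIRST(β)\{ε} to FOLLOW(B); if β nullable, add FOLLOW(A).
FOLLOW(S) = {$, a}


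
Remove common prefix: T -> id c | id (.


Common prefix: 'id'
Factored: T -> id T', T' -> c | (


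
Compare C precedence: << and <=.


'<<' is shift (level 8); '<=' is relational (level 7)
Higher level binds tighter
'<<' has higher precedence than '<='


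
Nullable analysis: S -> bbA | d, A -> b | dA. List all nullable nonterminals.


A nonterminal is nullable iff some alternative derives ε (directly, or every symbol in it is nullable)
Nullable: {}


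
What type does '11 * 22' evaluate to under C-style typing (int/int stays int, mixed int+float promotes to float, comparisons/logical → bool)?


Operand types: int * int
Rule: mixed int/float promotes to float; int/int stays int
Result type: int


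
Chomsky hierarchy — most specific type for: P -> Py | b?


Left-linear: every RHS is a terminal or one nonterminal followed by a terminal
Classification: Type 3 (Regular)


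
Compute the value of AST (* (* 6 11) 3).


Evaluate inner: (* 6 11) = 66
Evaluate root: (* 66 3) = 198
Result: 198


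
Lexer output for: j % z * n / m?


Scan left to right, longest-match per lexeme
Tokens: ID(j), OP(%), ID(z), OP(*), ID(n), OP(/), ID(m)


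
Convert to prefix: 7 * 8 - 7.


left-to-right (same/higher precedence on left): tree is (- (* 7 8) 7)
Prefix: - * 7 8 7


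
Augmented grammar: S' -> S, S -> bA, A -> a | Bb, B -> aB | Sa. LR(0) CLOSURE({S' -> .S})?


Start: S' -> .S
For each item with dot before a nonterminal B, add B -> .γ for every B-production
Closure: [S' -> .S, S -> .bA]


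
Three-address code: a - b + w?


Break into single-operator statements:
t1 = a - b
t2 = t1 + w


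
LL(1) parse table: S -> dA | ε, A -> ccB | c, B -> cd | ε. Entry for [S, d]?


For [S, d]: 'd' ∈ FIRST(dA)
Entry: S -> dA


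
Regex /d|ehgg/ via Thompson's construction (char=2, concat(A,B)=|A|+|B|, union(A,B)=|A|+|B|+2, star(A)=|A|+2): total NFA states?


Syntax tree has 5 char leaf(s), 1 union(s), 0 star(s)
chars contribute 5×2 = 10; each union adds +2; each star adds +2
Total: 10 + 2 + 0 = 12 states


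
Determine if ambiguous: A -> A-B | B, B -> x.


precedence layered via separate nonterminal B: deterministic
Unambiguous


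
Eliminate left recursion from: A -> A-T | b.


Left-recursive alternatives: A-T; non-recursive: b
Introduce A': A -> bA', A' -> -TA' | ε


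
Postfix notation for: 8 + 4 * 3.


* has higher precedence, evaluate 4*3 first
Postfix: 8 4 3 * +


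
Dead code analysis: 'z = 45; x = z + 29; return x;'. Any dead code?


z is read by x's definition; x is returned
No dead code


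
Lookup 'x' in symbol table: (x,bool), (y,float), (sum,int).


Lookup 'x' → type bool


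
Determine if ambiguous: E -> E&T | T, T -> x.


precedence layered via separate nonterminal T: deterministic
Unambiguous


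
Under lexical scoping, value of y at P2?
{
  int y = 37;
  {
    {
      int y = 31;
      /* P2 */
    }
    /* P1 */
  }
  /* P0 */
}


y declared in the same block as P2
y = 31


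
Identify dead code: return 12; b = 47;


statement follows a return and is unreachable
Dead: 'b = 47'


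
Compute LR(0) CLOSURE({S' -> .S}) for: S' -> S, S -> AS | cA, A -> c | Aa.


Start: S' -> .S
For each item with dot before a nonterminal B, add B -> .γ for every B-production
Closure: [S' -> .S, S -> .AS, S -> .cA, A -> .c, A -> .Aa]


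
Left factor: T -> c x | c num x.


Common prefix: 'c'
Factored: T -> c T', T' -> x | num x


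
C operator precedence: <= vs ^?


'<=' is relational (level 7); '^' is bitwise XOR (level 4)
Higher level binds tighter
'<=' has higher precedence than '^'


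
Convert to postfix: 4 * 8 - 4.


Left to right (same or higher precedence on left)
Postfix: 4 8 * 4 -


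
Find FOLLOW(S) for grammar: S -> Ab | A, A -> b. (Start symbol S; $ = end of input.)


$ ∈ FOLLOW(S). For each A -> αBβ: add FIRST(β)\{ε} to FOLLOW(B); if β nullable, add FOLLOW(A).
FOLLOW(S) = {$}


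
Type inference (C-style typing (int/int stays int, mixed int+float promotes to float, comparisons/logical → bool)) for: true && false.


Operand types: bool && bool
Rule: logical operators take bool operands and yield bool
Result type: bool


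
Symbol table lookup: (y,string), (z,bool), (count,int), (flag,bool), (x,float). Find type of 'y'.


Lookup 'y' → type string


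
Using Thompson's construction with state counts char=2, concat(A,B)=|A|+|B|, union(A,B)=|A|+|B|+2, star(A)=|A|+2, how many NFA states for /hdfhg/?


Syntax tree has 5 char leaf(s), 0 union(s), 0 star(s)
chars contribute 5×2 = 10; each union adds +2; each star adds +2
Total: 10 + 0 + 0 = 10 states


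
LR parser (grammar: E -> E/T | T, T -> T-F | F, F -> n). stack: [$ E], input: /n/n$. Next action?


shift '/' to continue E -> E/T
Action: shift


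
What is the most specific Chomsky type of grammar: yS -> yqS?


LHS has context (more than one symbol) and |LHS| ≤ |RHS|
Classification: Type 1 (Context-Sensitive)


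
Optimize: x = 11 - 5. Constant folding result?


11 - 5 = 6 at compile time
Optimized: x = 6


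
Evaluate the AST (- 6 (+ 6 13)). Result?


Evaluate inner: (+ 6 13) = 19
Evaluate root: (- 6 19) = -13
Result: -13


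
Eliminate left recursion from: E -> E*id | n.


Left-recursive alternatives: E*id; non-recursive: n
Introduce E': E -> nE', E' -> *idE' | ε


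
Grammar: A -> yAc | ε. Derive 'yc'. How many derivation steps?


Derivation: A => yAc => yc
Steps: 2


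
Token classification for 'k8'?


Pattern: letter/underscore followed by alphanumerics, not a keyword
Type: IDENTIFIER


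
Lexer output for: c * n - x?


Scan left to right, longest-match per lexeme
Tokens: ID(c), OP(*), ID(n), OP(-), ID(x)


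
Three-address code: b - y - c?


Break into single-operator statements:
t1 = b - y
t2 = t1 - c


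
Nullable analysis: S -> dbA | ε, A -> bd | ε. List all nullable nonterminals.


A nonterminal is nullable iff some alternative derives ε (directly, or every symbol in it is nullable)
Nullable: {A, S}


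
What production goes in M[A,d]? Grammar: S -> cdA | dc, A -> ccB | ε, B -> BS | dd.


For [A, d]: ε is nullable and 'd' ∈ FOLLOW(A)
Entry: A -> ε


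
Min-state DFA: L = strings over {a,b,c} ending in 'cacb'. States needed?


Track the longest suffix of input matching a prefix of 'cacb': 5 classes (prefixes of length 0..4)
Minimal DFA: 5 states


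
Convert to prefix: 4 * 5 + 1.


left-to-right (same/higher precedence on left): tree is (+ (* 4 5) 1)
Prefix: + * 4 5 1


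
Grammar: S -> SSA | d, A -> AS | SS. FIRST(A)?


Per alternative of A: FIRST(AS) = {d}; FIRST(SS) = {d}
FIRST(A) = {d}


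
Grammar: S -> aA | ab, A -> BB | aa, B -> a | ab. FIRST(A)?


Per alternative of A: FIRST(BB) = {a}; FIRST(aa) = {a}
FIRST(A) = {a}


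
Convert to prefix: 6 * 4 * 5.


left-to-right (same/higher precedence on left): tree is (* (* 6 4) 5)
Prefix: * * 6 4 5


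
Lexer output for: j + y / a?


Scan left to right, longest-match per lexeme
Tokens: ID(j), OP(+), ID(y), OP(/), ID(a)


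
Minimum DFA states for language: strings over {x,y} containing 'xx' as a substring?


KMP-style automaton: 2 progress states + 1 absorbing accept = 3
Minimal DFA: 3 states


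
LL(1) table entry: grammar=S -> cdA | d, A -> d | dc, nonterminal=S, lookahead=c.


For [S, c]: 'c' ∈ FIRST(cdA)
Entry: S -> cdA


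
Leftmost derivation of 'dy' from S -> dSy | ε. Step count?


Derivation: S => dSy => dy
Steps: 2


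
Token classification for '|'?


Pattern: operator symbol
Type: OPERATOR


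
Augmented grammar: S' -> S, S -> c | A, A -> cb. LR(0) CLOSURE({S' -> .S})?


Start: S' -> .S
For each item with dot before a nonterminal B, add B -> .γ for every B-production
Closure: [S' -> .S, S -> .c, S -> .A, A -> .cb]


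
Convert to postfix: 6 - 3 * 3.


* has higher precedence, evaluate 3*3 first
Postfix: 6 3 3 * -


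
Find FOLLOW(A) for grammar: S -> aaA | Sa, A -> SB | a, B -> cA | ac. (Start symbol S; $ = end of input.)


$ ∈ FOLLOW(S). For each A -> αBβ: add FIRST(β)\{ε} to FOLLOW(B); if β nullable, add FOLLOW(A).
FOLLOW(A) = {$, a, c}


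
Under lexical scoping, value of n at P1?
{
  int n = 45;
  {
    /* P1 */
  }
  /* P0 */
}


P1's block does not declare n; resolves to the enclosing declaration at depth 0
n = 45


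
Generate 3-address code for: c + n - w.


Break into single-operator statements:
t1 = c + n
t2 = t1 - w


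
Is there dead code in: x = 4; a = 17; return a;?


x is assigned but never read
Dead: 'x = 4'


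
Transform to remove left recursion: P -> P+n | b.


Left-recursive alternatives: P+n; non-recursive: b
Introduce P': P -> bP', P' -> +nP' | ε


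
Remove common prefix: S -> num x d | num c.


Common prefix: 'num'
Factored: S -> num S', S' -> x d | c


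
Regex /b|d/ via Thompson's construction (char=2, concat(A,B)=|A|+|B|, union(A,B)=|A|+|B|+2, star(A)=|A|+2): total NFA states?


Syntax tree has 2 char leaf(s), 1 union(s), 0 star(s)
chars contribute 2×2 = 4; each union adds +2; each star adds +2
Total: 4 + 2 + 0 = 6 states


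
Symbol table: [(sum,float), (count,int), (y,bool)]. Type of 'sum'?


Lookup 'sum' → type float


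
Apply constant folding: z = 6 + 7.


6 + 7 = 13 at compile time
Optimized: z = 13


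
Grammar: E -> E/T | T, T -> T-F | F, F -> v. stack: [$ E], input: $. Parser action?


start symbol E on stack, input exhausted
Action: accept


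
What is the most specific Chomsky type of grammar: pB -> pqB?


LHS has context (more than one symbol) and |LHS| ≤ |RHS|
Classification: Type 1 (Context-Sensitive)


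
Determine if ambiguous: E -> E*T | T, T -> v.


precedence layered via separate nonterminal T: deterministic
Unambiguous


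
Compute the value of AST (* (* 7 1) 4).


Evaluate inner: (* 7 1) = 7
Evaluate root: (* 7 4) = 28
Result: 28


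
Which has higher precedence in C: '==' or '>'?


'>' is relational (level 7); '==' is equality (level 6)
Higher level binds tighter
'>' has higher precedence than '=='


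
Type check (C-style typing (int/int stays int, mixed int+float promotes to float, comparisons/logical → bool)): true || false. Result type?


Operand types: bool || bool
Rule: logical operators take bool operands and yield bool
Result type: bool


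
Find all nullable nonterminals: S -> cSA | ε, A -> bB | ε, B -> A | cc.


A nonterminal is nullable iff some alternative derives ε (directly, or every symbol in it is nullable)
Nullable: {A, B, S}


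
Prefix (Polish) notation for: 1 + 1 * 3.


'*' binds tighter: tree is (+ 1 (* 1 3))
Prefix: + 1 * 1 3


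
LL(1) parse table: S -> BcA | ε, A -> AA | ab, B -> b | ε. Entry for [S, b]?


For [S, b]: 'b' ∈ FIRST(BcA)
Entry: S -> BcA


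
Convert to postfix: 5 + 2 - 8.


Left to right (same or higher precedence on left)
Postfix: 5 2 + 8 -


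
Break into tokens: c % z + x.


Scan left to right, longest-match per lexeme
Tokens: ID(c), OP(%), ID(z), OP(+), ID(x)


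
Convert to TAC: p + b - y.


Break into single-operator statements:
t1 = p + b
t2 = t1 - y


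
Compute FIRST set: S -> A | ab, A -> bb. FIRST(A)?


Per alternative of A: FIRST(bb) = {b}
FIRST(A) = {b}


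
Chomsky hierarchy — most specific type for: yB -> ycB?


LHS has context (more than one symbol) and |LHS| ≤ |RHS|
Classification: Type 1 (Context-Sensitive)


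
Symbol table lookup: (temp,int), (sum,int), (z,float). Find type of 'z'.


Lookup 'z' → type float


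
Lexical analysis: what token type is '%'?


Pattern: operator symbol
Type: OPERATOR


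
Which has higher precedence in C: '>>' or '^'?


'>>' is shift (level 8); '^' is bitwise XOR (level 4)
Higher level binds tighter
'>>' has higher precedence than '^'


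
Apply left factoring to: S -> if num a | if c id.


Common prefix: 'if'
Factored: S -> if S', S' -> num a | c id


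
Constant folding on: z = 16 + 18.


16 + 18 = 34 at compile time
Optimized: z = 34


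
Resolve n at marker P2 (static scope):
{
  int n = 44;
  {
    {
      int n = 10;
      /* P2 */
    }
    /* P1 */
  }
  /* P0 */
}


n declared in the same block as P2
n = 10


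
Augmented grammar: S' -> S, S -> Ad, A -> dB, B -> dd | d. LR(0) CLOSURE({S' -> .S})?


Start: S' -> .S
For each item with dot before a nonterminal B, add B -> .γ for every B-production
Closure: [S' -> .S, S -> .Ad, A -> .dB]


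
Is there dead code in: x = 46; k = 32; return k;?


x is assigned but never read
Dead: 'x = 46'


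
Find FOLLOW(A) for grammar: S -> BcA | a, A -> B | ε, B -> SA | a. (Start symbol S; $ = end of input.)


$ ∈ FOLLOW(S). For each A -> αBβ: add FIRST(β)\{ε} to FOLLOW(B); if β nullable, add FOLLOW(A).
FOLLOW(A) = {$, a, c}


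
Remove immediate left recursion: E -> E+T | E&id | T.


Left-recursive alternatives: E+T, E&id; non-recursive: T
Introduce E': E -> TE', E' -> +TE' | &idE' | ε


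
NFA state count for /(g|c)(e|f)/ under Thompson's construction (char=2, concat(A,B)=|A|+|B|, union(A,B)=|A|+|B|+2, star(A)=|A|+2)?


Syntax tree has 4 char leaf(s), 2 union(s), 0 star(s)
chars contribute 4×2 = 8; each union adds +2; each star adds +2
Total: 8 + 4 + 0 = 12 states


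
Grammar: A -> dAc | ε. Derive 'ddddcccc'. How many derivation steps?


Derivation: A => dAc => ddAcc => dddAccc => ddddAcccc => ddddcccc
Steps: 5


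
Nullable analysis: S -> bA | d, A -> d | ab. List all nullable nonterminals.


A nonterminal is nullable iff some alternative derives ε (directly, or every symbol in it is nullable)
Nullable: {}


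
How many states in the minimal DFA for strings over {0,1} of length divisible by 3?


Track length mod 3: states 0..2, accept at 0
Minimal DFA: 3 states


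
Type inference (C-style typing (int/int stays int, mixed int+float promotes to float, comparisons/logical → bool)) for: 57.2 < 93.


Operand types: float < int
Rule: comparison yields bool
Result type: bool


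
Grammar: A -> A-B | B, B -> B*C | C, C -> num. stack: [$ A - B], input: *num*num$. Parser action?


'*' can extend B; shift to build B -> B*C
Action: shift


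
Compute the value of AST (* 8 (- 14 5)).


Evaluate inner: (- 14 5) = 9
Evaluate root: (* 8 9) = 72
Result: 72


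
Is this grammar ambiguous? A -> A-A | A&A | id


'id-id&id' has two parse trees (no precedence encoded between - and &)
Ambiguous


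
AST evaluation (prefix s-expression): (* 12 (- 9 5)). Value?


Evaluate inner: (- 9 5) = 4
Evaluate root: (* 12 4) = 48
Result: 48


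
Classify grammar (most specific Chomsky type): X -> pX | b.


Right-linear: every RHS is a terminal or a terminal followed by one nonterminal
Classification: Type 3 (Regular)


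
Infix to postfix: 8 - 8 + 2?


Left to right (same or higher precedence on left)
Postfix: 8 8 - 2 +


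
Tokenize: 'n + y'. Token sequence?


Scan left to right, longest-match per lexeme
Tokens: ID(n), OP(+), ID(y)


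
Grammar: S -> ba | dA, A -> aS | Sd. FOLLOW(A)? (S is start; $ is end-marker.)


$ ∈ FOLLOW(S). For each A -> αBβ: add FIRST(β)\{ε} to FOLLOW(B); if β nullable, add FOLLOW(A).
FOLLOW(A) = {$, d}


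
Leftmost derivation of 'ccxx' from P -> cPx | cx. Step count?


Derivation: P => cPx => ccxx
Steps: 2


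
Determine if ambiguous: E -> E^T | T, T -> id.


precedence layered via separate nonterminal T: deterministic
Unambiguous


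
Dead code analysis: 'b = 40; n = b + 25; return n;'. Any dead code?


b is read by n's definition; n is returned
No dead code


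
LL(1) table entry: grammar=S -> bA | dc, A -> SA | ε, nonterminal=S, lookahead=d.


For [S, d]: 'd' ∈ FIRST(dc)
Entry: S -> dc


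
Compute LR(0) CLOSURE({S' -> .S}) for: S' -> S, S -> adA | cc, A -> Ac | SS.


Start: S' -> .S
For each item with dot before a nonterminal B, add B -> .γ for every B-production
Closure: [S' -> .S, S -> .adA, S -> .cc]


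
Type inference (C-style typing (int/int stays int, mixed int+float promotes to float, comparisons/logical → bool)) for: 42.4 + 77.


Operand types: float + int
Rule: mixed int/float promotes to float; int/int stays int
Result type: float


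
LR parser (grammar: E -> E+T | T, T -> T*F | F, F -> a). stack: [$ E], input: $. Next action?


start symbol E on stack, input exhausted
Action: accept


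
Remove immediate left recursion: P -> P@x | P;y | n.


Left-recursive alternatives: P@x, P;y; non-recursive: n
Introduce P': P -> nP', P' -> @xP' | ;yP' | ε


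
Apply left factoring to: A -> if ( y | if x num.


Common prefix: 'if'
Factored: A -> if A', A' -> ( y | x num


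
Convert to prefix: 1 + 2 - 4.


left-to-right (same/higher precedence on left): tree is (- (+ 1 2) 4)
Prefix: - + 1 2 4


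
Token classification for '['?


Pattern: delimiter/punctuation
Type: PUNCTUATION


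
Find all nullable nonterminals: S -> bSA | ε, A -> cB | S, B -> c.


A nonterminal is nullable iff some alternative derives ε (directly, or every symbol in it is nullable)
Nullable: {A, S}


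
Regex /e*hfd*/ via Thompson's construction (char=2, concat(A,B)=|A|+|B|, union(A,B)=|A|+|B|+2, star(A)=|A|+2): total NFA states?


Syntax tree has 4 char leaf(s), 0 union(s), 2 star(s)
chars contribute 4×2 = 8; each union adds +2; each star adds +2
Total: 8 + 0 + 4 = 12 states


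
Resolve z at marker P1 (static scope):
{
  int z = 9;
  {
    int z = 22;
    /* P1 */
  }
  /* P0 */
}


z declared in the same block as P1
z = 22


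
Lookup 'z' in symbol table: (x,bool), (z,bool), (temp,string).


Lookup 'z' → type bool


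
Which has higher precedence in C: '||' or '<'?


'<' is relational (level 7); '||' is logical OR (level 1)
Higher level binds tighter
'<' has higher precedence than '||'


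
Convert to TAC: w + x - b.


Break into single-operator statements:
t1 = w + x
t2 = t1 - b


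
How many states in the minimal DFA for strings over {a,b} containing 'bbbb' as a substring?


KMP-style automaton: 4 progress states + 1 absorbing accept = 5
Minimal DFA: 5 states


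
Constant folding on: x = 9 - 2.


9 - 2 = 7 at compile time
Optimized: x = 7


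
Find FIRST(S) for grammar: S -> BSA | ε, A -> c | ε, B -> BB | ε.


Per alternative of S: FIRST(BSA) = {c, ε}; FIRST(ε) = {ε}
FIRST(S) = {c, ε}


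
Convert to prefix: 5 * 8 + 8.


left-to-right (same/higher precedence on left): tree is (+ (* 5 8) 8)
Prefix: + * 5 8 8


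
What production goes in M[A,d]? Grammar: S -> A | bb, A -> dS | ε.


For [A, d]: 'd' ∈ FIRST(dS)
Entry: A -> dS


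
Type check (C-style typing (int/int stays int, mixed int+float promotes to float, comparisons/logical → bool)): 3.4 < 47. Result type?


Operand types: float < int
Rule: comparison yields bool
Result type: bool


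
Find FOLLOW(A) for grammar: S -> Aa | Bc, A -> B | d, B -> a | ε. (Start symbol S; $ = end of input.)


$ ∈ FOLLOW(S). For each A -> αBβ: add FIRST(β)\{ε} to FOLLOW(B); if β nullable, add FOLLOW(A).
FOLLOW(A) = {a}


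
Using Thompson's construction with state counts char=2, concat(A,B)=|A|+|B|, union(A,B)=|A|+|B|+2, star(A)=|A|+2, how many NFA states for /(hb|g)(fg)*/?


Syntax tree has 5 char leaf(s), 1 union(s), 1 star(s)
chars contribute 5×2 = 10; each union adds +2; each star adds +2
Total: 10 + 2 + 2 = 14 states


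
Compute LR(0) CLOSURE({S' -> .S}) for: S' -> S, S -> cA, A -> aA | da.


Start: S' -> .S
For each item with dot before a nonterminal B, add B -> .γ for every B-production
Closure: [S' -> .S, S -> .cA]


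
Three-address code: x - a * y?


Break into single-operator statements:
t1 = a * y
t2 = x - t1


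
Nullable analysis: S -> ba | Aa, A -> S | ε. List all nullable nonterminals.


A nonterminal is nullable iff some alternative derives ε (directly, or every symbol in it is nullable)
Nullable: {A}


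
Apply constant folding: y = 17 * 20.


17 * 20 = 340 at compile time
Optimized: y = 340


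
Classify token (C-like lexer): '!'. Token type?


Pattern: operator symbol
Type: OPERATOR


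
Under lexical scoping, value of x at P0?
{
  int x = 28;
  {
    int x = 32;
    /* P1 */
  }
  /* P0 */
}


x declared in the same block as P0
x = 28


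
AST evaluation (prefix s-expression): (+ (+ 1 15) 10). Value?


Evaluate inner: (+ 1 15) = 16
Evaluate root: (+ 16 10) = 26
Result: 26


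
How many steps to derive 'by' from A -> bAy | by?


Derivation: A => by
Steps: 1


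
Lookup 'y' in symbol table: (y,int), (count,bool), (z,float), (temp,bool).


Lookup 'y' → type int


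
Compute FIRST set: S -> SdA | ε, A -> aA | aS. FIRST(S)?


Per alternative of S: FIRST(SdA) = {d}; FIRST(ε) = {ε}
FIRST(S) = {d, ε}


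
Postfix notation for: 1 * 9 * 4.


Left to right (same or higher precedence on left)
Postfix: 1 9 * 4 *


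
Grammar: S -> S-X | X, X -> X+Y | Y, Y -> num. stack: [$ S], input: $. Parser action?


start symbol S on stack, input exhausted
Action: accept


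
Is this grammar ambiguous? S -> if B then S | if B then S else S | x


dangling else: 'if B then if B then x else x' parses two ways
Ambiguous


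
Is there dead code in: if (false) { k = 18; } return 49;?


condition is constant false, so the whole block is unreachable
Dead: 'if (false) { k = 18; }'


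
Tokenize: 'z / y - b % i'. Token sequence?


Scan left to right, longest-match per lexeme
Tokens: ID(z), OP(/), ID(y), OP(-), ID(b), OP(%), ID(i)


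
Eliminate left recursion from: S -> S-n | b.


Left-recursive alternatives: S-n; non-recursive: b
Introduce S': S -> bS', S' -> -nS' | ε


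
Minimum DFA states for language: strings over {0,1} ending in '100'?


Track the longest suffix of input matching a prefix of '100': 4 classes (prefixes of length 0..3)
Minimal DFA: 4 states


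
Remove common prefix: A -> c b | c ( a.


Common prefix: 'c'
Factored: A -> c A', A' -> b | ( a


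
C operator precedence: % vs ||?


'%' is multiplicative (level 10); '||' is logical OR (level 1)
Higher level binds tighter
'%' has higher precedence than '||'


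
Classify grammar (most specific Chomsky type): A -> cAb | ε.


Single nonterminal LHS, but c^n b^n is not regular
Classification: Type 2 (Context-Free)


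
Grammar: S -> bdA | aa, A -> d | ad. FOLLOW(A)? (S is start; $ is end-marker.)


$ ∈ FOLLOW(S). For each A -> αBβ: add FIRST(β)\{ε} to FOLLOW(B); if β nullable, add FOLLOW(A).
FOLLOW(A) = {$}


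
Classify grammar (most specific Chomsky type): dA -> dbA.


LHS has context (more than one symbol) and |LHS| ≤ |RHS|
Classification: Type 1 (Context-Sensitive)


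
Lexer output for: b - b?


Scan left to right, longest-match per lexeme
Tokens: ID(b), OP(-), ID(b)


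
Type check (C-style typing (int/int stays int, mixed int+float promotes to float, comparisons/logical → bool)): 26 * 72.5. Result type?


Operand types: int * float
Rule: mixed int/float promotes to float; int/int stays int
Result type: float


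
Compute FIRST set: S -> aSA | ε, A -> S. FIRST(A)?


Per alternative of A: FIRST(S) = {a, ε}
FIRST(A) = {a, ε}


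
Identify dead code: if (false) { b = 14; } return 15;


condition is constant false, so the whole block is unreachable
Dead: 'if (false) { b = 14; }'


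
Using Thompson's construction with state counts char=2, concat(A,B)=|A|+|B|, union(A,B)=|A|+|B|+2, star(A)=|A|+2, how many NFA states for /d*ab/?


Syntax tree has 3 char leaf(s), 0 union(s), 1 star(s)
chars contribute 3×2 = 6; each union adds +2; each star adds +2
Total: 6 + 0 + 2 = 8 states


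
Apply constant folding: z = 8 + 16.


8 + 16 = 24 at compile time
Optimized: z = 24


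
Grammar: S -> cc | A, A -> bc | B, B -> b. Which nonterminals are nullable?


A nonterminal is nullable iff some alternative derives ε (directly, or every symbol in it is nullable)
Nullable: {}


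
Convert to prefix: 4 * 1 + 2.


left-to-right (same/higher precedence on left): tree is (+ (* 4 1) 2)
Prefix: + * 4 1 2


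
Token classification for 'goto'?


Pattern: reserved word
Type: KEYWORD


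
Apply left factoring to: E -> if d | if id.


Common prefix: 'if'
Factored: E -> if E', E' -> d | id


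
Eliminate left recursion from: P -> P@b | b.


Left-recursive alternatives: P@b; non-recursive: b
Introduce P': P -> bP', P' -> @bP' | ε


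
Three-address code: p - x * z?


Break into single-operator statements:
t1 = x * z
t2 = p - t1


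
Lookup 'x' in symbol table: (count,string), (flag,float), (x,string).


Lookup 'x' → type string


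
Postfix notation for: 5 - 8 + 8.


Left to right (same or higher precedence on left)
Postfix: 5 8 - 8 +


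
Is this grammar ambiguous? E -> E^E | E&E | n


'n^n&n' has two parse trees (no precedence encoded between ^ and &)
Ambiguous


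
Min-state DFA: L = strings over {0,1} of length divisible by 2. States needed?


Track length mod 2: states 0..1, accept at 0
Minimal DFA: 2 states


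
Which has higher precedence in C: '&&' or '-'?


'-' is additive (level 9); '&&' is logical AND (level 2)
Higher level binds tighter
'-' has higher precedence than '&&'


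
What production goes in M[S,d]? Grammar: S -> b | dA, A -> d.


For [S, d]: 'd' ∈ FIRST(dA)
Entry: S -> dA


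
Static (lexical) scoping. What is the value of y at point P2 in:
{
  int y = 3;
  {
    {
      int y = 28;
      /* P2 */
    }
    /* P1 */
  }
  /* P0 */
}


y declared in the same block as P2
y = 28


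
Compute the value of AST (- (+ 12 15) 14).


Evaluate inner: (+ 12 15) = 27
Evaluate root: (- 27 14) = 13
Result: 13


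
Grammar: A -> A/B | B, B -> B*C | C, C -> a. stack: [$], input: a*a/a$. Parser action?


no handle on stack; shift 'a'
Action: shift


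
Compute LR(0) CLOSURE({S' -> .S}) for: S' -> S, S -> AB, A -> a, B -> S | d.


Start: S' -> .S
For each item with dot before a nonterminal B, add B -> .γ for every B-production
Closure: [S' -> .S, S -> .AB, A -> .a]


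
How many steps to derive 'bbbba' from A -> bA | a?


Derivation: A => bA => bbA => bbbA => bbbbA => bbbba
Steps: 5


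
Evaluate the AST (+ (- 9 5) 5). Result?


Evaluate inner: (- 9 5) = 4
Evaluate root: (+ 4 5) = 9
Result: 9


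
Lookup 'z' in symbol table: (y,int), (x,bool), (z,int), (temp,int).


Lookup 'z' → type int


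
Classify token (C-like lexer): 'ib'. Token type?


Pattern: letter/underscore followed by alphanumerics, not a keyword
Type: IDENTIFIER


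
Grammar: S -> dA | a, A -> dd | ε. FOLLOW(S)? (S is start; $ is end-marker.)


$ ∈ FOLLOW(S). For each A -> αBβ: add FIRST(β)\{ε} to FOLLOW(B); if β nullable, add FOLLOW(A).
FOLLOW(S) = {$}


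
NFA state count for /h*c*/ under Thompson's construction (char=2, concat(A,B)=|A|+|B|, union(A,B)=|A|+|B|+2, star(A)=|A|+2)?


Syntax tree has 2 char leaf(s), 0 union(s), 2 star(s)
chars contribute 2×2 = 4; each union adds +2; each star adds +2
Total: 4 + 0 + 4 = 8 states


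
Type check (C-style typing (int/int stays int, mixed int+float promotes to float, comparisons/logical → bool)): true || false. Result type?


Operand types: bool || bool
Rule: logical operators take bool operands and yield bool
Result type: bool


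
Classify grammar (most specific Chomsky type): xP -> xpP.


LHS has context (more than one symbol) and |LHS| ≤ |RHS|
Classification: Type 1 (Context-Sensitive)


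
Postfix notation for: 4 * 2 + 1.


Left to right (same or higher precedence on left)
Postfix: 4 2 * 1 +


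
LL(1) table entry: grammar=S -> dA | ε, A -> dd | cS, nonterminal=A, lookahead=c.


For [A, c]: 'c' ∈ FIRST(cS)
Entry: A -> cS


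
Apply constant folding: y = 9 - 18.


9 - 18 = -9 at compile time
Optimized: y = -9


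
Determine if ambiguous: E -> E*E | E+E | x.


'x*x+x' has two parse trees (no precedence encoded between * and +)
Ambiguous


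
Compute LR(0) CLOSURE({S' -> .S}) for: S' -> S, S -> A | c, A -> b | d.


Start: S' -> .S
For each item with dot before a nonterminal B, add B -> .γ for every B-production
Closure: [S' -> .S, S -> .A, S -> .c, A -> .b, A -> .d]


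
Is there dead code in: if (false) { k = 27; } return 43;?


condition is constant false, so the whole block is unreachable
Dead: 'if (false) { k = 27; }'


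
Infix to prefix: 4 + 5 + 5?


left-to-right (same/higher precedence on left): tree is (+ (+ 4 5) 5)
Prefix: + + 4 5 5


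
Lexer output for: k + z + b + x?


Scan left to right, longest-match per lexeme
Tokens: ID(k), OP(+), ID(z), OP(+), ID(b), OP(+), ID(x)


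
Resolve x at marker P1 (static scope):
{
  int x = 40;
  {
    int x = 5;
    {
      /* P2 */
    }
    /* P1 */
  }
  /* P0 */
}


x declared in the same block as P1
x = 5


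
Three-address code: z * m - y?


Break into single-operator statements:
t1 = z * m
t2 = t1 - y


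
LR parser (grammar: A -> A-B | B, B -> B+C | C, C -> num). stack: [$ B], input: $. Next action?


lookahead ∉ {+} so B won't extend; reduce A -> B
Action: reduce (A -> B)


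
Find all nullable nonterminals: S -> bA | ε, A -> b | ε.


A nonterminal is nullable iff some alternative derives ε (directly, or every symbol in it is nullable)
Nullable: {A, S}


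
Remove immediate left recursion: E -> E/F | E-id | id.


Left-recursive alternatives: E/F, E-id; non-recursive: id
Introduce E': E -> idE', E' -> /FE' | -idE' | ε


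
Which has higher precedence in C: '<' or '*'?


'*' is multiplicative (level 10); '<' is relational (level 7)
Higher level binds tighter
'*' has higher precedence than '<'


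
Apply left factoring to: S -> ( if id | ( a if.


Common prefix: '('
Factored: S -> ( S', S' -> if id | a if


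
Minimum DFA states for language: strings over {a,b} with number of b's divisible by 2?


Track (count of b) mod 2: states 0..1, accept at 0
Minimal DFA: 2 states


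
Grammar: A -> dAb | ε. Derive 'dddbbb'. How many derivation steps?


Derivation: A => dAb => ddAbb => dddAbbb => dddbbb
Steps: 4


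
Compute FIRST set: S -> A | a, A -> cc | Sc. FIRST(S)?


Per alternative of S: FIRST(A) = {a, c}; FIRST(a) = {a}
FIRST(S) = {a, c}


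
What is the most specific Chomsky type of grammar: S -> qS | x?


Right-linear: every RHS is a terminal or a terminal followed by one nonterminal
Classification: Type 3 (Regular)


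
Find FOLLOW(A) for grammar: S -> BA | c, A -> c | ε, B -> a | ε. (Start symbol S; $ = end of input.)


$ ∈ FOLLOW(S). For each A -> αBβ: add FIRST(β)\{ε} to FOLLOW(B); if β nullable, add FOLLOW(A).
FOLLOW(A) = {$}


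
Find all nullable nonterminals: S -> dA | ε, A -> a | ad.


A nonterminal is nullable iff some alternative derives ε (directly, or every symbol in it is nullable)
Nullable: {S}


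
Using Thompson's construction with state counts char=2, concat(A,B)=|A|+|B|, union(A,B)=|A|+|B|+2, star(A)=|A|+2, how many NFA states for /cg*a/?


Syntax tree has 3 char leaf(s), 0 union(s), 1 star(s)
chars contribute 3×2 = 6; each union adds +2; each star adds +2
Total: 6 + 0 + 2 = 8 states


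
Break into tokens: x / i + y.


Scan left to right, longest-match per lexeme
Tokens: ID(x), OP(/), ID(i), OP(+), ID(y)


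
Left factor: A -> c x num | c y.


Common prefix: 'c'
Factored: A -> c A', A' -> x num | y


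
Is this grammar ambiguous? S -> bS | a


right-linear, alternatives start with distinct terminals 'b' vs 'a': unique leftmost derivation
Unambiguous


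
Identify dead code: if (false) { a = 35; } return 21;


condition is constant false, so the whole block is unreachable
Dead: 'if (false) { a = 35; }'


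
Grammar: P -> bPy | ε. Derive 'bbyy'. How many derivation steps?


Derivation: P => bPy => bbPyy => bbyy
Steps: 3


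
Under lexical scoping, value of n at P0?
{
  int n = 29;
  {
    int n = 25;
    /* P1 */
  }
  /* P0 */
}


n declared in the same block as P0
n = 29


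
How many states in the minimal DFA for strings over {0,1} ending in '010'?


Track the longest suffix of input matching a prefix of '010': 4 classes (prefixes of length 0..3)
Minimal DFA: 4 states


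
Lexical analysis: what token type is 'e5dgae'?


Pattern: letter/underscore followed by alphanumerics, not a keyword
Type: IDENTIFIER


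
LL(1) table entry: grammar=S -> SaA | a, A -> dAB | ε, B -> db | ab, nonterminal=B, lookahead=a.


For [B, a]: 'a' ∈ FIRST(ab)
Entry: B -> ab


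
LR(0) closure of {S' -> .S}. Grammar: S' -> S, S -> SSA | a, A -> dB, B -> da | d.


Start: S' -> .S
For each item with dot before a nonterminal B, add B -> .γ for every B-production
Closure: [S' -> .S, S -> .SSA, S -> .a]


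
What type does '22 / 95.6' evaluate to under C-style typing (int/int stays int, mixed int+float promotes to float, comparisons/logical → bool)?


Operand types: int / float
Rule: mixed int/float promotes to float; int/int stays int
Result type: float


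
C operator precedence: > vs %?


'%' is multiplicative (level 10); '>' is relational (level 7)
Higher level binds tighter
'%' has higher precedence than '>'


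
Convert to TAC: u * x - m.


Break into single-operator statements:
t1 = u * x
t2 = t1 - m


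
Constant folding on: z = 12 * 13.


12 * 13 = 156 at compile time
Optimized: z = 156


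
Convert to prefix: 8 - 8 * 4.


'*' binds tighter: tree is (- 8 (* 8 4))
Prefix: - 8 * 8 4


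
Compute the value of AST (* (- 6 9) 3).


Evaluate inner: (- 6 9) = -3
Evaluate root: (* -3 3) = -9
Result: -9
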